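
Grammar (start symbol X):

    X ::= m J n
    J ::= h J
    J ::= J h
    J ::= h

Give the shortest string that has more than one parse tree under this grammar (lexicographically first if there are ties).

m h h n

length 3: no string has ≥2 trees
length 4: m h h n has 2 parse trees

Two derivations of m h h n:
  X ⇒ m J n ⇒ m h J n ⇒ m h h n
  X ⇒ m J n ⇒ m J h n ⇒ m h h n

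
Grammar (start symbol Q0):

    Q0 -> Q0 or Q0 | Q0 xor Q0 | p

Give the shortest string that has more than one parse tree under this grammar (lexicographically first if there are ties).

length 1: no string has ≥2 trees
length 3: no string has ≥2 trees
length 5: p or p or p has 2 parse trees

Two derivations of p or p or p:
  Q0 ⇒ Q0 or Q0 ⇒ Q0 or Q0 or Q0 ⇒ p or Q0 or Q0 ⇒ p or p or Q0 ⇒ p or p or p
  Q0 ⇒ Q0 or Q0 ⇒ p or Q0 ⇒ p or Q0 or Q0 ⇒ p or p or Q0 ⇒ p or p or p

p or p or p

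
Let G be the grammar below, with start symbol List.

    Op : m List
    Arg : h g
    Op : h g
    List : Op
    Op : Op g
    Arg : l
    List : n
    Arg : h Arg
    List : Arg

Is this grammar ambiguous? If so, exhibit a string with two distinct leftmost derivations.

Witness: h g

Derivation 1: List ⇒ Op ⇒ h g
Derivation 2: List ⇒ Arg ⇒ h g

Two distinct leftmost derivations for the same string.

Ambiguous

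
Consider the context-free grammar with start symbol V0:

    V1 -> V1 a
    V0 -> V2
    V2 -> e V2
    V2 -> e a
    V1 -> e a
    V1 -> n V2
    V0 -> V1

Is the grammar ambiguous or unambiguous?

Witness: e a

Derivation 1: V0 ⇒ V2 ⇒ e a
Derivation 2: V0 ⇒ V1 ⇒ e a

Two distinct leftmost derivations for the same string.

Ambiguous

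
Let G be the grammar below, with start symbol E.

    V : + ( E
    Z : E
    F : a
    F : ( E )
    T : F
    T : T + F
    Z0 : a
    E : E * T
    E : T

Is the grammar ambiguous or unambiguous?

(Z, Z0, V are unreachable from E, so their rules don't affect L(E).) This is a standard precedence ladder (E over T over F), with each level left-recursive on its own operator ('*' at E, '+' at T). That structure is LR(1), hence unambiguous.

Unambiguous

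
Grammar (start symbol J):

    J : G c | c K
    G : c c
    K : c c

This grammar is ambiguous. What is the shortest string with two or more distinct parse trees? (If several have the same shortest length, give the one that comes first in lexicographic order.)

length 3: c c c has 2 parse trees

Two derivations of c c c:
  J ⇒ G c ⇒ c c c
  J ⇒ c K ⇒ c c c

c c c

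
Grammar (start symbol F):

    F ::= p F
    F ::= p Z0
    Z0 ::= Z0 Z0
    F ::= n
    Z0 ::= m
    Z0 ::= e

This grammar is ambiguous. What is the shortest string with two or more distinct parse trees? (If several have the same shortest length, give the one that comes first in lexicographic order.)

p e e e

length 1: no string has ≥2 trees
length 2: no string has ≥2 trees
length 3: no string has ≥2 trees
length 4: p e e e has 2 parse trees

Two derivations of p e e e:
  F ⇒ p Z0 ⇒ p Z0 Z0 ⇒ p Z0 Z0 Z0 ⇒ p e Z0 Z0 ⇒ p e e Z0 ⇒ p e e e
  F ⇒ p Z0 ⇒ p Z0 Z0 ⇒ p e Z0 ⇒ p e Z0 Z0 ⇒ p e e Z0 ⇒ p e e e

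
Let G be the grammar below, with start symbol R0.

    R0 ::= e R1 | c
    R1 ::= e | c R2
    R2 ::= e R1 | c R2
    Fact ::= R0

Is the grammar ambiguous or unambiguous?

Unambiguous

(Fact is unreachable from R0, so its rules don't affect L(R0).) The reachable rules are right-linear with at most one rule per (nonterminal, next-terminal) pair. Each input token forces the next rule, so parsing is deterministic.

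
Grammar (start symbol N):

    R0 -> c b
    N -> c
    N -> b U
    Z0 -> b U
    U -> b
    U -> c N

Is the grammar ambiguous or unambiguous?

Only N, U are reachable from N; ignoring the rest: Restricted to the reachable nonterminals, every rule has the form A → t or A → t B, and no two rules for the same A share a first terminal. The grammar encodes a DFA — one run per string.

Unambiguous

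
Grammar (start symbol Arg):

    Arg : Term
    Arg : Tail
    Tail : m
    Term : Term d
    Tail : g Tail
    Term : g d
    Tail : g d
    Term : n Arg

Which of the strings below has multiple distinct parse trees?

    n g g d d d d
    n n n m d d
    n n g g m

n n n m d d

n g g d d d d: 1 tree
n n n m d d: 6 trees
n n g g m: 1 tree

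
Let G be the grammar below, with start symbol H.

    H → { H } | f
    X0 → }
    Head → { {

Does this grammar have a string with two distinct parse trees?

Unambiguous

Only H is reachable from H; ignoring the rest: Each string is a nest of matched brackets around a single atom. An opening bracket forces the recursive rule; an atom forces the base rule.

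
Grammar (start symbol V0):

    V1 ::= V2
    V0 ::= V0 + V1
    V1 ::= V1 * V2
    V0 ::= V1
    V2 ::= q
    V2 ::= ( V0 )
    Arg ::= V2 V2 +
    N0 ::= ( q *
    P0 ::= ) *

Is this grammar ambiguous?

Unambiguous

(P0, Arg, N0 are unreachable from V0, so their rules don't affect L(V0).) V0 → V0 + V1 | V1  ;  V1 → V1 * V2 | V2  — a left-associative chain with V2 at the bottom. Each string factors uniquely by precedence.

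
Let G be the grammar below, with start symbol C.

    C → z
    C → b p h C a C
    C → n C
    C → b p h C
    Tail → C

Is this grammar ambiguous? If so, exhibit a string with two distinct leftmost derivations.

Witness: b p h b p h z a z

Derivation 1: C ⇒ b p h C a C ⇒ b p h b p h C a C ⇒ b p h b p h z a C ⇒ b p h b p h z a z
Derivation 2: C ⇒ b p h C ⇒ b p h b p h C a C ⇒ b p h b p h z a C ⇒ b p h b p h z a z

Two distinct leftmost derivations for the same string.

Ambiguous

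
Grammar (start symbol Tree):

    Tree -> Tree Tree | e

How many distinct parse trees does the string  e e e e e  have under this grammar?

14

Parse trees for e e e e e (showing first 6 of 14):
  [Tree [Tree e] [Tree [Tree e] [Tree [Tree e] [Tree [Tree e] [Tree e]]]]]
  [Tree [Tree e] [Tree [Tree e] [Tree [Tree [Tree e] [Tree e]] [Tree e]]]]
  [Tree [Tree e] [Tree [Tree [Tree e] [Tree e]] [Tree [Tree e] [Tree e]]]]
  [Tree [Tree e] [Tree [Tree [Tree e] [Tree [Tree e] [Tree e]]] [Tree e]]]
  [Tree [Tree e] [Tree [Tree [Tree [Tree e] [Tree e]] [Tree e]] [Tree e]]]
  [Tree [Tree [Tree e] [Tree e]] [Tree [Tree e] [Tree [Tree e] [Tree e]]]]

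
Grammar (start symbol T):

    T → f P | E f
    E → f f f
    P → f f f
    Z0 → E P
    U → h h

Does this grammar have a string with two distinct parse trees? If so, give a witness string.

Witness: f f f f

Derivation 1: T ⇒ f P ⇒ f f f f
Derivation 2: T ⇒ E f ⇒ f f f f

Two distinct leftmost derivations for the same string.

Ambiguous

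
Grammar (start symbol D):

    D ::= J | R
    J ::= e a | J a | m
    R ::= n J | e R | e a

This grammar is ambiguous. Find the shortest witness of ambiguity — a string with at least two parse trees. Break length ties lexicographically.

length 1: no string has ≥2 trees
length 2: e a has 2 parse trees

Two derivations of e a:
  D ⇒ J ⇒ e a
  D ⇒ R ⇒ e a

e a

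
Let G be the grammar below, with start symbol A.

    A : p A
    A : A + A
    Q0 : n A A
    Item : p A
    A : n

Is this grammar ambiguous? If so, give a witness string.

Witness: p n + n

Derivation 1: A ⇒ p A ⇒ p A + A ⇒ p n + A ⇒ p n + n
Derivation 2: A ⇒ A + A ⇒ p A + A ⇒ p n + A ⇒ p n + n

Two distinct leftmost derivations for the same string.

Ambiguous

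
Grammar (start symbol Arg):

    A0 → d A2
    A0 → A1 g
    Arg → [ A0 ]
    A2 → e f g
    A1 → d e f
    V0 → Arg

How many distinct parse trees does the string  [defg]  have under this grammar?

2

Parse trees for [defg]:
  [Arg [ [A0 d [A2 e f g]] ]]
  [Arg [ [A0 [A1 d e f] g] ]]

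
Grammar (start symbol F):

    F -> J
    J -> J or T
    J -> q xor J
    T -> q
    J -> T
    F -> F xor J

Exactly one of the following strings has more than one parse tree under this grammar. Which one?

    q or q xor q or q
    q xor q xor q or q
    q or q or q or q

q xor q xor q or q

q or q xor q or q: 1 tree
q xor q xor q or q: 7 trees
q or q or q or q: 1 tree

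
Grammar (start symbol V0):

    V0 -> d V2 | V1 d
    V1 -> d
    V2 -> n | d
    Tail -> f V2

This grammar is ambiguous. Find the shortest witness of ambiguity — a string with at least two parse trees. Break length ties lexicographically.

length 2: d d has 2 parse trees

Two derivations of d d:
  V0 ⇒ d V2 ⇒ d d
  V0 ⇒ V1 d ⇒ d d

d d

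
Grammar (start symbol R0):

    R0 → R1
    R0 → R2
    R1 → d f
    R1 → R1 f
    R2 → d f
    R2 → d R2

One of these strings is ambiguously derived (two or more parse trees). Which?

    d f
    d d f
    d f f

d f

d f: 2 trees
d d f: 1 tree
d f f: 1 tree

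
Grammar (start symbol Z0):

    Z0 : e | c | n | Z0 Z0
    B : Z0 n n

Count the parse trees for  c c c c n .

14

Parse trees for c c c c n (showing first 6 of 14):
  [Z0 [Z0 c] [Z0 [Z0 c] [Z0 [Z0 c] [Z0 [Z0 c] [Z0 n]]]]]
  [Z0 [Z0 c] [Z0 [Z0 c] [Z0 [Z0 [Z0 c] [Z0 c]] [Z0 n]]]]
  [Z0 [Z0 c] [Z0 [Z0 [Z0 c] [Z0 c]] [Z0 [Z0 c] [Z0 n]]]]
  [Z0 [Z0 c] [Z0 [Z0 [Z0 c] [Z0 [Z0 c] [Z0 c]]] [Z0 n]]]
  [Z0 [Z0 c] [Z0 [Z0 [Z0 [Z0 c] [Z0 c]] [Z0 c]] [Z0 n]]]
  [Z0 [Z0 [Z0 c] [Z0 c]] [Z0 [Z0 c] [Z0 [Z0 c] [Z0 n]]]]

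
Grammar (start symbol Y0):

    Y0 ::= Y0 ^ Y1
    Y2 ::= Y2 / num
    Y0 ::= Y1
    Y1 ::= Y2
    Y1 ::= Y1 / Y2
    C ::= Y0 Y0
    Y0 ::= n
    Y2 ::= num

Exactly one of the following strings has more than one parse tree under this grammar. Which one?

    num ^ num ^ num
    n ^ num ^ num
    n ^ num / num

n ^ num / num

num ^ num ^ num: 1 tree
n ^ num ^ num: 1 tree
n ^ num / num: 2 trees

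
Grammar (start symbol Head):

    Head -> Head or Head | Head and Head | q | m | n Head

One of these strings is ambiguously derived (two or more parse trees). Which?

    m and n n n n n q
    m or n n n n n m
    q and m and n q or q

q and m and n q or q

m and n n n n n q: 1 tree
m or n n n n n m: 1 tree
q and m and n q or q: 7 trees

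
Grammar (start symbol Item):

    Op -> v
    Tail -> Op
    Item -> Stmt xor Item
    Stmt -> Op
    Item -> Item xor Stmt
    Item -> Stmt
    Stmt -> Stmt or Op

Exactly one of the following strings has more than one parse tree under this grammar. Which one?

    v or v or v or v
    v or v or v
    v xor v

v xor v

v or v or v or v: 1 tree
v or v or v: 1 tree
v xor v: 2 trees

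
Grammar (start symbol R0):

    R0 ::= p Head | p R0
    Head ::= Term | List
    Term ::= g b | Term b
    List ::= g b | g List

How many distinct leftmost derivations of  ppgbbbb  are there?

1

Parse trees for ppgbbbb:
  [R0 p [R0 p [Head [Term [Term [Term [Term g b] b] b] b]]]]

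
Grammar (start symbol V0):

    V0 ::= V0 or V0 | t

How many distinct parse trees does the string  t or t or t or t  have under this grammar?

5

Parse trees for t or t or t or t:
  [V0 [V0 t] or [V0 [V0 t] or [V0 [V0 t] or [V0 t]]]]
  [V0 [V0 t] or [V0 [V0 [V0 t] or [V0 t]] or [V0 t]]]
  [V0 [V0 [V0 t] or [V0 t]] or [V0 [V0 t] or [V0 t]]]
  [V0 [V0 [V0 t] or [V0 [V0 t] or [V0 t]]] or [V0 t]]
  [V0 [V0 [V0 [V0 t] or [V0 t]] or [V0 t]] or [V0 t]]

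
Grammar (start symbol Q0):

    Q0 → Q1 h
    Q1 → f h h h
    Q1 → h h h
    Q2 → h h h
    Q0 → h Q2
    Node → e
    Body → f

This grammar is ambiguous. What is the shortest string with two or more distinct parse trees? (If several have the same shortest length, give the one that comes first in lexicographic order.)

length 4: h h h h has 2 parse trees

Two derivations of h h h h:
  Q0 ⇒ Q1 h ⇒ h h h h
  Q0 ⇒ h Q2 ⇒ h h h h

h h h h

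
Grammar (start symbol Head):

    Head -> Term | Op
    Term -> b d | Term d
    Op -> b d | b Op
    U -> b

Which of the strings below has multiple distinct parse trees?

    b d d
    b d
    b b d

b d d: 1 tree
b d: 2 trees
b b d: 1 tree

b d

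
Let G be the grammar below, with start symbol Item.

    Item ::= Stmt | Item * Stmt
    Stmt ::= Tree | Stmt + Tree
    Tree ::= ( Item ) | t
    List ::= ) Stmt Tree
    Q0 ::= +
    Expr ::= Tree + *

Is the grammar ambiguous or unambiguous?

Unambiguous

(List, Q0, Expr are unreachable from Item, so their rules don't affect L(Item).) Item → Item * Stmt | Stmt  ;  Stmt → Stmt + Tree | Tree  — a left-associative chain with Tree at the bottom. Each string factors uniquely by precedence.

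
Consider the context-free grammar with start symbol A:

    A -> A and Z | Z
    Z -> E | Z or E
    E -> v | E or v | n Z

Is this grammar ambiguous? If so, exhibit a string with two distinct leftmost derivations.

Ambiguous

Witness: v or v

Derivation 1: A ⇒ Z ⇒ E ⇒ E or v ⇒ v or v
Derivation 2: A ⇒ Z ⇒ Z or E ⇒ E or E ⇒ v or E ⇒ v or v

Two distinct leftmost derivations for the same string.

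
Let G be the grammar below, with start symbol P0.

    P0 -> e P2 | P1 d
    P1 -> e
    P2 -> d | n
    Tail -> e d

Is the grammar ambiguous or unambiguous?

Witness: e d

Derivation 1: P0 ⇒ e P2 ⇒ e d
Derivation 2: P0 ⇒ P1 d ⇒ e d

Two distinct leftmost derivations for the same string.

Ambiguous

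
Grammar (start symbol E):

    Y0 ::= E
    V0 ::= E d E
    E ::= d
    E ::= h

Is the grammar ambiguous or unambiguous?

(V0, Y0 are unreachable from E, so their rules don't affect L(E).) The reachable rules are right-linear with at most one rule per (nonterminal, next-terminal) pair. Each input token forces the next rule, so parsing is deterministic.

Unambiguous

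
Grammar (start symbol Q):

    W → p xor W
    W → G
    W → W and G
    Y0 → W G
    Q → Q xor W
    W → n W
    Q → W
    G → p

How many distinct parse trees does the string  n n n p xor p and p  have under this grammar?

Parse trees for n n n p xor p and p:
  [Q [Q [W n [W n [W n [W [G p]]]]]] xor [W [W [G p]] and [G p]]]
  [Q [W [W n [W n [W n [W p xor [W [G p]]]]]] and [G p]]]
  [Q [W n [W [W n [W n [W p xor [W [G p]]]]] and [G p]]]]
  [Q [W n [W n [W [W n [W p xor [W [G p]]]] and [G p]]]]]
  [Q [W n [W n [W n [W p xor [W [W [G p]] and [G p]]]]]]]
  [Q [W n [W n [W n [W [W p xor [W [G p]]] and [G p]]]]]]

6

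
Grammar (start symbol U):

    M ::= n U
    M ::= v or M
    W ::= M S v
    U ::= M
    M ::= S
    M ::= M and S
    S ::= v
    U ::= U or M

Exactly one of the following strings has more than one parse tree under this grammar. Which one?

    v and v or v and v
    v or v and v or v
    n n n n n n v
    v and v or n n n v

v or v and v or v

v and v or v and v: 1 tree
v or v and v or v: 3 trees
n n n n n n v: 1 tree
v and v or n n n v: 1 tree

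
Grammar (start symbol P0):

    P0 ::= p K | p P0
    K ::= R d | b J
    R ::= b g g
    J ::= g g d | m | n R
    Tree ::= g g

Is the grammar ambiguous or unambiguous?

Witness: p b g g d

Derivation 1: P0 ⇒ p K ⇒ p R d ⇒ p b g g d
Derivation 2: P0 ⇒ p K ⇒ p b J ⇒ p b g g d

Two distinct leftmost derivations for the same string.

Ambiguous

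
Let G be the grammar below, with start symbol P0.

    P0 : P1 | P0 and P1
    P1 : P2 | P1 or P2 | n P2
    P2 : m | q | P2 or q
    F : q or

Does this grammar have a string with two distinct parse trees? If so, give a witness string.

Ambiguous

Witness: m or q

Derivation 1: P0 ⇒ P1 ⇒ P2 ⇒ P2 or q ⇒ m or q
Derivation 2: P0 ⇒ P1 ⇒ P1 or P2 ⇒ P2 or P2 ⇒ m or P2 ⇒ m or q

Two distinct leftmost derivations for the same string.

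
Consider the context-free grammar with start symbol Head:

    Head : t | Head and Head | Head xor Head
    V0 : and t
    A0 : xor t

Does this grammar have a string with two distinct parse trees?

Ambiguous

Witness: t and t and t

Derivation 1: Head ⇒ Head and Head ⇒ t and Head ⇒ t and Head and Head ⇒ t and t and Head ⇒ t and t and t
Derivation 2: Head ⇒ Head and Head ⇒ Head and Head and Head ⇒ t and Head and Head ⇒ t and t and Head ⇒ t and t and t

Two distinct leftmost derivations for the same string.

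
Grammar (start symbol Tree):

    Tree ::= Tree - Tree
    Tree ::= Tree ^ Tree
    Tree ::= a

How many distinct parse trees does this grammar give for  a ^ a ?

Parse trees for a ^ a:
  [Tree [Tree a] ^ [Tree a]]

1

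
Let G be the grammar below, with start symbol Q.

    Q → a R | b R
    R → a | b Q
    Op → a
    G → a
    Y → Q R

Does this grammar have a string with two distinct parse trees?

Unambiguous

Only Q, R are reachable from Q; ignoring the rest: The reachable rules are right-linear with at most one rule per (nonterminal, next-terminal) pair. Each input token forces the next rule, so parsing is deterministic.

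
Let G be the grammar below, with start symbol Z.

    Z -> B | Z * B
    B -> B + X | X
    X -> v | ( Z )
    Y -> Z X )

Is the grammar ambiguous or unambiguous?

Unambiguous

(Y is unreachable from Z, so its rules don't affect L(Z).) The grammar is stratified — Z handles '*' (left-recursive), B handles '+', X atoms. Each operator has a fixed associativity and precedence level, so every string has one parse.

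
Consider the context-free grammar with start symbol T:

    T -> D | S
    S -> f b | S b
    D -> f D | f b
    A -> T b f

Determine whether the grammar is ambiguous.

Ambiguous

Witness: f b

Derivation 1: T ⇒ D ⇒ f b
Derivation 2: T ⇒ S ⇒ f b

Two distinct leftmost derivations for the same string.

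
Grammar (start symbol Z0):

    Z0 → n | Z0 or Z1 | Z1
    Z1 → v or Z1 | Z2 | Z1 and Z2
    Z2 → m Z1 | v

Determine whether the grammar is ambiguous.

Ambiguous

Witness: v or v

Derivation 1: Z0 ⇒ Z0 or Z1 ⇒ Z1 or Z1 ⇒ Z2 or Z1 ⇒ v or Z1 ⇒ v or Z2 ⇒ v or v
Derivation 2: Z0 ⇒ Z1 ⇒ v or Z1 ⇒ v or Z2 ⇒ v or v

Two distinct leftmost derivations for the same string.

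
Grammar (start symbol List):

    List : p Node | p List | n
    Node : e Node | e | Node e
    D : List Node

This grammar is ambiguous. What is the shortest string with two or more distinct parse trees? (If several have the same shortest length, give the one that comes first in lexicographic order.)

length 1: no string has ≥2 trees
length 2: no string has ≥2 trees
length 3: p e e has 2 parse trees

Two derivations of p e e:
  List ⇒ p Node ⇒ p e Node ⇒ p e e
  List ⇒ p Node ⇒ p Node e ⇒ p e e

p e e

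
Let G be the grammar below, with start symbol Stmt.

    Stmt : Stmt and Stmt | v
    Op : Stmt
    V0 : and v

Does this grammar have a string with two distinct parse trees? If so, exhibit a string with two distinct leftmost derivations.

Witness: v and v and v

Derivation 1: Stmt ⇒ Stmt and Stmt ⇒ Stmt and Stmt and Stmt ⇒ v and Stmt and Stmt ⇒ v and v and Stmt ⇒ v and v and v
Derivation 2: Stmt ⇒ Stmt and Stmt ⇒ v and Stmt ⇒ v and Stmt and Stmt ⇒ v and v and Stmt ⇒ v and v and v

Two distinct leftmost derivations for the same string.

Ambiguous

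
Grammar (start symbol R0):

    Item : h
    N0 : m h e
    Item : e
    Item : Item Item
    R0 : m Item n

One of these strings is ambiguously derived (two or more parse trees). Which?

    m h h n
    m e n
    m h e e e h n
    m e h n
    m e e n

m h h n: 1 tree
m e n: 1 tree
m h e e e h n: 14 trees
m e h n: 1 tree
m e e n: 1 tree

m h e e e h n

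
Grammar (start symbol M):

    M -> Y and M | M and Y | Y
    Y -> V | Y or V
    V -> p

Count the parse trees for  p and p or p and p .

Parse trees for p and p or p and p:
  [M [Y [V p]] and [M [Y [Y [V p]] or [V p]] and [M [Y [V p]]]]]
  [M [Y [V p]] and [M [M [Y [Y [V p]] or [V p]]] and [Y [V p]]]]
  [M [M [Y [V p]] and [M [Y [Y [V p]] or [V p]]]] and [Y [V p]]]
  [M [M [M [Y [V p]]] and [Y [Y [V p]] or [V p]]] and [Y [V p]]]

4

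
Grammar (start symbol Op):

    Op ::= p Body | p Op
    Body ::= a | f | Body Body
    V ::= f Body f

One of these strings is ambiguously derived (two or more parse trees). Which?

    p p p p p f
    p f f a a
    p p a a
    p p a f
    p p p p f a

p p p p p f: 1 tree
p f f a a: 5 trees
p p a a: 1 tree
p p a f: 1 tree
p p p p f a: 1 tree

p f f a a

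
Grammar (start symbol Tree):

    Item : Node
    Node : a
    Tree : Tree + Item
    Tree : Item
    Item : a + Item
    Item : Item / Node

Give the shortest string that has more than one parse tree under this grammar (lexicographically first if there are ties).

a + a

length 1: no string has ≥2 trees
length 3: a + a has 2 parse trees

Two derivations of a + a:
  Tree ⇒ Tree + Item ⇒ Item + Item ⇒ Node + Item ⇒ a + Item ⇒ a + Node ⇒ a + a
  Tree ⇒ Item ⇒ a + Item ⇒ a + Node ⇒ a + a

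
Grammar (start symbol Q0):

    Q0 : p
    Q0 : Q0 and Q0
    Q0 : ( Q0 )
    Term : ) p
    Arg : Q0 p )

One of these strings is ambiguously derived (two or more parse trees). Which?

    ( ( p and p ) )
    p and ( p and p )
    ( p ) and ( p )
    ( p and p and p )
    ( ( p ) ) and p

( ( p and p ) ): 1 tree
p and ( p and p ): 1 tree
( p ) and ( p ): 1 tree
( p and p and p ): 2 trees
( ( p ) ) and p: 1 tree

( p and p and p )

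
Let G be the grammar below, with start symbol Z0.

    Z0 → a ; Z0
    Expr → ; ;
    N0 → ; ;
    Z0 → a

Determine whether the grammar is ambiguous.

Unambiguous

Only Z0 is reachable from Z0; ignoring the rest: The reachable grammar is A → atom sep A | atom. Each atom is followed by either the separator (recurse) or end-of-string (stop) — no choice point.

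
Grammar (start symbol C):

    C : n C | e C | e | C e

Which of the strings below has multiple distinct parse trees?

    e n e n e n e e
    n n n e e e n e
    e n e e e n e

e n e n e n e e: 8 trees
n n n e e e n e: 1 tree
e n e e e n e: 1 tree

e n e n e n e e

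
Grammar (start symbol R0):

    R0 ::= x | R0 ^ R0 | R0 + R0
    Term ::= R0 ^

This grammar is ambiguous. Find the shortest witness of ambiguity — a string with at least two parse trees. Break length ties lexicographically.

length 1: no string has ≥2 trees
length 3: no string has ≥2 trees
length 5: x + x + x has 2 parse trees

Two derivations of x + x + x:
  R0 ⇒ R0 + R0 ⇒ x + R0 ⇒ x + R0 + R0 ⇒ x + x + R0 ⇒ x + x + x
  R0 ⇒ R0 + R0 ⇒ R0 + R0 + R0 ⇒ x + R0 + R0 ⇒ x + x + R0 ⇒ x + x + x

x + x + x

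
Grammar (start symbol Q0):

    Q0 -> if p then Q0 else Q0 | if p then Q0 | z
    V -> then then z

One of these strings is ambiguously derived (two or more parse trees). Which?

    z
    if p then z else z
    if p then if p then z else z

if p then if p then z else z

z: 1 tree
if p then z else z: 1 tree
if p then if p then z else z: 2 trees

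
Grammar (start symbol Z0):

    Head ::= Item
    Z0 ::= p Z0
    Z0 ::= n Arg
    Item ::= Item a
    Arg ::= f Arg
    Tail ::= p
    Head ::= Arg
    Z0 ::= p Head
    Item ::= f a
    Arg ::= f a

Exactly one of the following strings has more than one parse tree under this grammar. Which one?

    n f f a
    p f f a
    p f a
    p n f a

n f f a: 1 tree
p f f a: 1 tree
p f a: 2 trees
p n f a: 1 tree

p f a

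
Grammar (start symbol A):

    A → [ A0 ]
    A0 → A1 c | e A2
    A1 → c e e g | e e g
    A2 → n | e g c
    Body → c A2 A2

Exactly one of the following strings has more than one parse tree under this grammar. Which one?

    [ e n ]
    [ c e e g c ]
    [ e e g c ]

[ e n ]: 1 tree
[ c e e g c ]: 1 tree
[ e e g c ]: 2 trees

[ e e g c ]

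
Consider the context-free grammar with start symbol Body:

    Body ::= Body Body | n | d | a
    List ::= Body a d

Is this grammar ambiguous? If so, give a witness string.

Witness: a a a

Derivation 1: Body ⇒ Body Body ⇒ Body Body Body ⇒ a Body Body ⇒ a a Body ⇒ a a a
Derivation 2: Body ⇒ Body Body ⇒ a Body ⇒ a Body Body ⇒ a a Body ⇒ a a a

Two distinct leftmost derivations for the same string.

Ambiguous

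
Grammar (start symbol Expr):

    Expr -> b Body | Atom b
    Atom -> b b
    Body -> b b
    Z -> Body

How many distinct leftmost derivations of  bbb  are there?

Parse trees for bbb:
  [Expr b [Body b b]]
  [Expr [Atom b b] b]

2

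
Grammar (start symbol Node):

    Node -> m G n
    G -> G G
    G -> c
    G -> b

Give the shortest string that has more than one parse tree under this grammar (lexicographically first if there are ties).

length 3: no string has ≥2 trees
length 4: no string has ≥2 trees
length 5: m b b b n has 2 parse trees

Two derivations of m b b b n:
  Node ⇒ m G n ⇒ m G G n ⇒ m G G G n ⇒ m b G G n ⇒ m b b G n ⇒ m b b b n
  Node ⇒ m G n ⇒ m G G n ⇒ m b G n ⇒ m b G G n ⇒ m b b G n ⇒ m b b b n

m b b b n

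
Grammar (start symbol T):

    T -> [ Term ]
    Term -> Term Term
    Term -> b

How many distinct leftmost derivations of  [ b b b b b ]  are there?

14

Parse trees for [ b b b b b ] (showing first 6 of 14):
  [T [ [Term [Term b] [Term [Term b] [Term [Term b] [Term [Term b] [Term b]]]]] ]]
  [T [ [Term [Term b] [Term [Term b] [Term [Term [Term b] [Term b]] [Term b]]]] ]]
  [T [ [Term [Term b] [Term [Term [Term b] [Term b]] [Term [Term b] [Term b]]]] ]]
  [T [ [Term [Term b] [Term [Term [Term b] [Term [Term b] [Term b]]] [Term b]]] ]]
  [T [ [Term [Term b] [Term [Term [Term [Term b] [Term b]] [Term b]] [Term b]]] ]]
  [T [ [Term [Term [Term b] [Term b]] [Term [Term b] [Term [Term b] [Term b]]]] ]]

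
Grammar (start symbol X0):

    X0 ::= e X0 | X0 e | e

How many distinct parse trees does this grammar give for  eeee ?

Parse trees for eeee:
  [X0 e [X0 e [X0 e [X0 e]]]]
  [X0 e [X0 e [X0 [X0 e] e]]]
  [X0 e [X0 [X0 e [X0 e]] e]]
  [X0 e [X0 [X0 [X0 e] e] e]]
  [X0 [X0 e [X0 e [X0 e]]] e]
  [X0 [X0 e [X0 [X0 e] e]] e]
  [X0 [X0 [X0 e [X0 e]] e] e]
  [X0 [X0 [X0 [X0 e] e] e] e]

8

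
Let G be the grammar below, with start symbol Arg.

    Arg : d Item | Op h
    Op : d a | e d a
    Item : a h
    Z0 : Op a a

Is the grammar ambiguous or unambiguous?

Ambiguous

Witness: d a h

Derivation 1: Arg ⇒ d Item ⇒ d a h
Derivation 2: Arg ⇒ Op h ⇒ d a h

Two distinct leftmost derivations for the same string.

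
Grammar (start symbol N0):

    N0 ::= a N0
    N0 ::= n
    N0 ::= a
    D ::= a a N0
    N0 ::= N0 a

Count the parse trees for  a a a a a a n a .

Parse trees for a a a a a a n a:
  [N0 a [N0 a [N0 a [N0 a [N0 a [N0 a [N0 [N0 n] a]]]]]]]
  [N0 a [N0 a [N0 a [N0 a [N0 a [N0 [N0 a [N0 n]] a]]]]]]
  [N0 a [N0 a [N0 a [N0 a [N0 [N0 a [N0 a [N0 n]]] a]]]]]
  [N0 a [N0 a [N0 a [N0 [N0 a [N0 a [N0 a [N0 n]]]] a]]]]
  [N0 a [N0 a [N0 [N0 a [N0 a [N0 a [N0 a [N0 n]]]]] a]]]
  [N0 a [N0 [N0 a [N0 a [N0 a [N0 a [N0 a [N0 n]]]]]] a]]
  [N0 [N0 a [N0 a [N0 a [N0 a [N0 a [N0 a [N0 n]]]]]]] a]

7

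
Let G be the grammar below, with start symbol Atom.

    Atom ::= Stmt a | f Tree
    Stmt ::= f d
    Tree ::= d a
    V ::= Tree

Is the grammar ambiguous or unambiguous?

Ambiguous

Witness: f d a

Derivation 1: Atom ⇒ Stmt a ⇒ f d a
Derivation 2: Atom ⇒ f Tree ⇒ f d a

Two distinct leftmost derivations for the same string.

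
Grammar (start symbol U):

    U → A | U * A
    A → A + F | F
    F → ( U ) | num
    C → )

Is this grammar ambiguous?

Unambiguous

(C is unreachable from U, so its rules don't affect L(U).) This is a standard precedence ladder (U over A over F), with each level left-recursive on its own operator ('*' at U, '+' at A). That structure is LR(1), hence unambiguous.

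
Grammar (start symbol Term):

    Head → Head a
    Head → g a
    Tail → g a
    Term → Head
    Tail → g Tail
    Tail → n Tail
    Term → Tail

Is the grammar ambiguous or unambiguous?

Ambiguous

Witness: g a

Derivation 1: Term ⇒ Head ⇒ g a
Derivation 2: Term ⇒ Tail ⇒ g a

Two distinct leftmost derivations for the same string.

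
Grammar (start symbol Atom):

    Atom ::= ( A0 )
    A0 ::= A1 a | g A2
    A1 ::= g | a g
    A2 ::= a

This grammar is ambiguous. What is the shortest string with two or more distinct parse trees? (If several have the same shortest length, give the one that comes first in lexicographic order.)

( g a )

length 4: ( g a ) has 2 parse trees

Two derivations of ( g a ):
  Atom ⇒ ( A0 ) ⇒ ( A1 a ) ⇒ ( g a )
  Atom ⇒ ( A0 ) ⇒ ( g A2 ) ⇒ ( g a )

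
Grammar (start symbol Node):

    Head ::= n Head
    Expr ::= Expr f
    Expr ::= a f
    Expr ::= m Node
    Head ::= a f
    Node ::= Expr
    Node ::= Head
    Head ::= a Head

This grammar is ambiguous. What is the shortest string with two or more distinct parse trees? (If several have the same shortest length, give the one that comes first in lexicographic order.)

a f

length 2: a f has 2 parse trees

Two derivations of a f:
  Node ⇒ Expr ⇒ a f
  Node ⇒ Head ⇒ a f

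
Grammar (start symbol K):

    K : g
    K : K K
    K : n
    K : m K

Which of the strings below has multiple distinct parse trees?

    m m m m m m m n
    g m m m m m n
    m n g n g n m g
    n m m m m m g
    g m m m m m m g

m n g n g n m g

m m m m m m m n: 1 tree
g m m m m m n: 1 tree
m n g n g n m g: 132 trees
n m m m m m g: 1 tree
g m m m m m m g: 1 tree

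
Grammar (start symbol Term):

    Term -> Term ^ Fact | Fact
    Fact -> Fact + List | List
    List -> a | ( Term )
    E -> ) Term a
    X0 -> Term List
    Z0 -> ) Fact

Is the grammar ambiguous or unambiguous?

Only Term, Fact, List are reachable from Term; ignoring the rest: The grammar is stratified — Term handles '^' (left-recursive), Fact handles '+', List atoms. Each operator has a fixed associativity and precedence level, so every string has one parse.

Unambiguous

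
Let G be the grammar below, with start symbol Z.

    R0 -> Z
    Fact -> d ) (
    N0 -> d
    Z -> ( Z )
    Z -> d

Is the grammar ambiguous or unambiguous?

(N0, Fact, R0 are unreachable from Z, so their rules don't affect L(Z).) Each string is a nest of matched brackets around a single atom. An opening bracket forces the recursive rule; an atom forces the base rule.

Unambiguous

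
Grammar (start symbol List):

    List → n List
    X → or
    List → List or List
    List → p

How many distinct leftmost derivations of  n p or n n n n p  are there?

Parse trees for n p or n n n n p:
  [List n [List [List p] or [List n [List n [List n [List n [List p]]]]]]]
  [List [List n [List p]] or [List n [List n [List n [List n [List p]]]]]]

2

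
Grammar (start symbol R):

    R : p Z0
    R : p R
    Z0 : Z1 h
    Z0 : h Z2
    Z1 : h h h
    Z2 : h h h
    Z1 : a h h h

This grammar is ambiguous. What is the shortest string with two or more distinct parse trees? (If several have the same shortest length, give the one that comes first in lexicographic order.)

p h h h h

length 5: p h h h h has 2 parse trees

Two derivations of p h h h h:
  R ⇒ p Z0 ⇒ p Z1 h ⇒ p h h h h
  R ⇒ p Z0 ⇒ p h Z2 ⇒ p h h h h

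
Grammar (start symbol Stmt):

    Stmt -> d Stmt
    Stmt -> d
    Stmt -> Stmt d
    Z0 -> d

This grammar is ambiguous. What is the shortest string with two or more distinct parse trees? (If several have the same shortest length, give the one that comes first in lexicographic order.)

d d

length 1: no string has ≥2 trees
length 2: d d has 2 parse trees

Two derivations of d d:
  Stmt ⇒ d Stmt ⇒ d d
  Stmt ⇒ Stmt d ⇒ d d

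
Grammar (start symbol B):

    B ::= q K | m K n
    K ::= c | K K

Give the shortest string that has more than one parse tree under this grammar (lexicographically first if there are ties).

q c c c

length 2: no string has ≥2 trees
length 3: no string has ≥2 trees
length 4: q c c c has 2 parse trees

Two derivations of q c c c:
  B ⇒ q K ⇒ q K K ⇒ q c K ⇒ q c K K ⇒ q c c K ⇒ q c c c
  B ⇒ q K ⇒ q K K ⇒ q K K K ⇒ q c K K ⇒ q c c K ⇒ q c c c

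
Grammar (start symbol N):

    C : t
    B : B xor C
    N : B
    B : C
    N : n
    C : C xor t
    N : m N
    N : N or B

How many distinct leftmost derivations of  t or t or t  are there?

Parse trees for t or t or t:
  [N [N [N [B [C t]]] or [B [C t]]] or [B [C t]]]

1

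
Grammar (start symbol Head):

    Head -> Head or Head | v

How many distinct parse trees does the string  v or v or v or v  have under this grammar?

5

Parse trees for v or v or v or v:
  [Head [Head v] or [Head [Head v] or [Head [Head v] or [Head v]]]]
  [Head [Head v] or [Head [Head [Head v] or [Head v]] or [Head v]]]
  [Head [Head [Head v] or [Head v]] or [Head [Head v] or [Head v]]]
  [Head [Head [Head v] or [Head [Head v] or [Head v]]] or [Head v]]
  [Head [Head [Head [Head v] or [Head v]] or [Head v]] or [Head v]]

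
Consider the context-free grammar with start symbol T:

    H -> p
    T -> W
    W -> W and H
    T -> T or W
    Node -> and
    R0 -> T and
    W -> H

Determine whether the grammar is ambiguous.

Only T, W, H are reachable from T; ignoring the rest: The grammar is stratified — T handles 'or' (left-recursive), W handles 'and', H atoms. Each operator has a fixed associativity and precedence level, so every string has one parse.

Unambiguous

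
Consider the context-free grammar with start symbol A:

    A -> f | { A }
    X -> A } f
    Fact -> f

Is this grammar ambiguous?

Unambiguous

(X, Fact are unreachable from A, so their rules don't affect L(A).) Each string is a nest of matched brackets around a single atom. An opening bracket forces the recursive rule; an atom forces the base rule.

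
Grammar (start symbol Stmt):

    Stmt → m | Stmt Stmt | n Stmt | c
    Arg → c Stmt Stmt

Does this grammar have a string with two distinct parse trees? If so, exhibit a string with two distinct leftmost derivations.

Witness: c c c

Derivation 1: Stmt ⇒ Stmt Stmt ⇒ Stmt Stmt Stmt ⇒ c Stmt Stmt ⇒ c c Stmt ⇒ c c c
Derivation 2: Stmt ⇒ Stmt Stmt ⇒ c Stmt ⇒ c Stmt Stmt ⇒ c c Stmt ⇒ c c c

Two distinct leftmost derivations for the same string.

Ambiguous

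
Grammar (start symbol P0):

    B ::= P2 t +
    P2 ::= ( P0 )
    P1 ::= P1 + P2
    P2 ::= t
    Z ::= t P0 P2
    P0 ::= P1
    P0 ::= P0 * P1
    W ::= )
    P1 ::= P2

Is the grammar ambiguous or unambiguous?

(B, Z, W are unreachable from P0, so their rules don't affect L(P0).) The grammar is stratified — P0 handles '*' (left-recursive), P1 handles '+', P2 atoms. Each operator has a fixed associativity and precedence level, so every string has one parse.

Unambiguous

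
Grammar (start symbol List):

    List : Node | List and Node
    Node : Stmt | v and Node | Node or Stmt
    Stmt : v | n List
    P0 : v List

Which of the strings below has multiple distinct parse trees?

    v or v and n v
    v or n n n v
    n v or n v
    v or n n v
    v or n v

v or v and n v: 1 tree
v or n n n v: 1 tree
n v or n v: 2 trees
v or n n v: 1 tree
v or n v: 1 tree

n v or n v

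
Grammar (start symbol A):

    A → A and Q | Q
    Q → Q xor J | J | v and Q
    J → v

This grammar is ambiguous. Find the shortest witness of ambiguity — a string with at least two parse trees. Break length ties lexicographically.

length 1: no string has ≥2 trees
length 3: v and v has 2 parse trees

Two derivations of v and v:
  A ⇒ A and Q ⇒ Q and Q ⇒ J and Q ⇒ v and Q ⇒ v and J ⇒ v and v
  A ⇒ Q ⇒ v and Q ⇒ v and J ⇒ v and v

v and v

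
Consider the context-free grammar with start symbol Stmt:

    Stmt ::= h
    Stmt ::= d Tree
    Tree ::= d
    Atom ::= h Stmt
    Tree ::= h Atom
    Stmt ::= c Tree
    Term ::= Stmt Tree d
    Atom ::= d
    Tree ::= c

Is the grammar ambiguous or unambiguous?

Only Stmt, Tree, Atom are reachable from Stmt; ignoring the rest: The reachable rules are right-linear with at most one rule per (nonterminal, next-terminal) pair. Each input token forces the next rule, so parsing is deterministic.

Unambiguous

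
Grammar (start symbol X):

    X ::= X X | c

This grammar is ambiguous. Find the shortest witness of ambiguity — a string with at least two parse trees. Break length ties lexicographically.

c c c

length 1: no string has ≥2 trees
length 2: no string has ≥2 trees
length 3: c c c has 2 parse trees

Two derivations of c c c:
  X ⇒ X X ⇒ X X X ⇒ c X X ⇒ c c X ⇒ c c c
  X ⇒ X X ⇒ c X ⇒ c X X ⇒ c c X ⇒ c c c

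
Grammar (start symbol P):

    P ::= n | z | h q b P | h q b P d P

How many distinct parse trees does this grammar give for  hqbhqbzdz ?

Parse trees for hqbhqbzdz:
  [P h q b [P h q b [P z] d [P z]]]
  [P h q b [P h q b [P z]] d [P z]]

2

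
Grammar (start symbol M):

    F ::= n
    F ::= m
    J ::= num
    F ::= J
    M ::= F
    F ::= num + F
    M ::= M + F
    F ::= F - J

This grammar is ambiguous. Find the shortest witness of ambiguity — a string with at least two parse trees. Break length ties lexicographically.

length 1: no string has ≥2 trees
length 3: num + m has 2 parse trees

Two derivations of num + m:
  M ⇒ F ⇒ num + F ⇒ num + m
  M ⇒ M + F ⇒ F + F ⇒ J + F ⇒ num + F ⇒ num + m

num + m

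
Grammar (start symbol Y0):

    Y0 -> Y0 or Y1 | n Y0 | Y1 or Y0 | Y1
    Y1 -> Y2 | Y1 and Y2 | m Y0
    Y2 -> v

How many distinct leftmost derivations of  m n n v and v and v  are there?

Parse trees for m n n v and v and v:
  [Y0 [Y1 [Y1 [Y1 m [Y0 n [Y0 n [Y0 [Y1 [Y2 v]]]]]] and [Y2 v]] and [Y2 v]]]
  [Y0 [Y1 [Y1 m [Y0 n [Y0 n [Y0 [Y1 [Y1 [Y2 v]] and [Y2 v]]]]]] and [Y2 v]]]
  [Y0 [Y1 m [Y0 n [Y0 n [Y0 [Y1 [Y1 [Y1 [Y2 v]] and [Y2 v]] and [Y2 v]]]]]]]

3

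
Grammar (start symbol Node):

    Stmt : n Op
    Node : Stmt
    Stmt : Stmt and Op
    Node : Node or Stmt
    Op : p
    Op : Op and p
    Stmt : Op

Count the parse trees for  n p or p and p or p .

Parse trees for n p or p and p or p:
  [Node [Node [Node [Stmt n [Op p]]] or [Stmt [Stmt [Op p]] and [Op p]]] or [Stmt [Op p]]]
  [Node [Node [Node [Stmt n [Op p]]] or [Stmt [Op [Op p] and p]]] or [Stmt [Op p]]]

2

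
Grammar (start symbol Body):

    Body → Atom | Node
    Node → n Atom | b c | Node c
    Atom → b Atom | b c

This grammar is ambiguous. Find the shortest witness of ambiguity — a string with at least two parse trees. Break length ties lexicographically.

length 2: b c has 2 parse trees

Two derivations of b c:
  Body ⇒ Atom ⇒ b c
  Body ⇒ Node ⇒ b c

b c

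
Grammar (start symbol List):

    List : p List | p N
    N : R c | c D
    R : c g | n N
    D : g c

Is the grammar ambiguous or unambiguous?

Ambiguous

Witness: p c g c

Derivation 1: List ⇒ p N ⇒ p R c ⇒ p c g c
Derivation 2: List ⇒ p N ⇒ p c D ⇒ p c g c

Two distinct leftmost derivations for the same string.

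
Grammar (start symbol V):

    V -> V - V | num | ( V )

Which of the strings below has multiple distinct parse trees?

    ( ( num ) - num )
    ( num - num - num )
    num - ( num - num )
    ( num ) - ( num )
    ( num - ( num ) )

( ( num ) - num ): 1 tree
( num - num - num ): 2 trees
num - ( num - num ): 1 tree
( num ) - ( num ): 1 tree
( num - ( num ) ): 1 tree

( num - num - num )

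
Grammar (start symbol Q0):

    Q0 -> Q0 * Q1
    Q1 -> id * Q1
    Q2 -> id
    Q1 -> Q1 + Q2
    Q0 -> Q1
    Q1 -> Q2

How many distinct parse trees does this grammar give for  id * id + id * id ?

3

Parse trees for id * id + id * id:
  [Q0 [Q0 [Q0 [Q1 [Q2 id]]] * [Q1 [Q1 [Q2 id]] + [Q2 id]]] * [Q1 [Q2 id]]]
  [Q0 [Q0 [Q1 id * [Q1 [Q1 [Q2 id]] + [Q2 id]]]] * [Q1 [Q2 id]]]
  [Q0 [Q0 [Q1 [Q1 id * [Q1 [Q2 id]]] + [Q2 id]]] * [Q1 [Q2 id]]]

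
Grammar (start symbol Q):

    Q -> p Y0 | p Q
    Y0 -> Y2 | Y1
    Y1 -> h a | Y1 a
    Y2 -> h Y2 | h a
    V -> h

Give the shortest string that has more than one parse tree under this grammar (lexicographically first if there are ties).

p h a

length 3: p h a has 2 parse trees

Two derivations of p h a:
  Q ⇒ p Y0 ⇒ p Y2 ⇒ p h a
  Q ⇒ p Y0 ⇒ p Y1 ⇒ p h a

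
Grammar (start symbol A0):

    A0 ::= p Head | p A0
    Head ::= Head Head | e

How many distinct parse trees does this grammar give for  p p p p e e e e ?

Parse trees for p p p p e e e e:
  [A0 p [A0 p [A0 p [A0 p [Head [Head e] [Head [Head e] [Head [Head e] [Head e]]]]]]]]
  [A0 p [A0 p [A0 p [A0 p [Head [Head e] [Head [Head [Head e] [Head e]] [Head e]]]]]]]
  [A0 p [A0 p [A0 p [A0 p [Head [Head [Head e] [Head e]] [Head [Head e] [Head e]]]]]]]
  [A0 p [A0 p [A0 p [A0 p [Head [Head [Head e] [Head [Head e] [Head e]]] [Head e]]]]]]
  [A0 p [A0 p [A0 p [A0 p [Head [Head [Head [Head e] [Head e]] [Head e]] [Head e]]]]]]

5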